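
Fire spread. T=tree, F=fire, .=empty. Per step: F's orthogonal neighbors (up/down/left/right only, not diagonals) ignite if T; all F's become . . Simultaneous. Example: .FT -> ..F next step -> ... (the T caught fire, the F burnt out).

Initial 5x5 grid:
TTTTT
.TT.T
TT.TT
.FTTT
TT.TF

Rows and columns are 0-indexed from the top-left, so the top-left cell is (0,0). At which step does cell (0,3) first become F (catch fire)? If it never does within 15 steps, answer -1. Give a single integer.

Step 1: cell (0,3)='T' (+5 fires, +2 burnt)
Step 2: cell (0,3)='T' (+5 fires, +5 burnt)
Step 3: cell (0,3)='T' (+4 fires, +5 burnt)
Step 4: cell (0,3)='T' (+3 fires, +4 burnt)
Step 5: cell (0,3)='F' (+1 fires, +3 burnt)
  -> target ignites at step 5
Step 6: cell (0,3)='.' (+0 fires, +1 burnt)
  fire out at step 6

5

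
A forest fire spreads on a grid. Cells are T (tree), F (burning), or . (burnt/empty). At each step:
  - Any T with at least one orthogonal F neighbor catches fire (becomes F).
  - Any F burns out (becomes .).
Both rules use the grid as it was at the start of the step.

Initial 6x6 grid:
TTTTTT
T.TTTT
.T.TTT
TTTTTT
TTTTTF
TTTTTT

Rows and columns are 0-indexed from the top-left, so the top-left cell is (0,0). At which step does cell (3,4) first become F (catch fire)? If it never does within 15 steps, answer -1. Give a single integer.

Step 1: cell (3,4)='T' (+3 fires, +1 burnt)
Step 2: cell (3,4)='F' (+4 fires, +3 burnt)
  -> target ignites at step 2
Step 3: cell (3,4)='.' (+5 fires, +4 burnt)
Step 4: cell (3,4)='.' (+6 fires, +5 burnt)
Step 5: cell (3,4)='.' (+5 fires, +6 burnt)
Step 6: cell (3,4)='.' (+5 fires, +5 burnt)
Step 7: cell (3,4)='.' (+1 fires, +5 burnt)
Step 8: cell (3,4)='.' (+1 fires, +1 burnt)
Step 9: cell (3,4)='.' (+1 fires, +1 burnt)
Step 10: cell (3,4)='.' (+1 fires, +1 burnt)
Step 11: cell (3,4)='.' (+0 fires, +1 burnt)
  fire out at step 11

2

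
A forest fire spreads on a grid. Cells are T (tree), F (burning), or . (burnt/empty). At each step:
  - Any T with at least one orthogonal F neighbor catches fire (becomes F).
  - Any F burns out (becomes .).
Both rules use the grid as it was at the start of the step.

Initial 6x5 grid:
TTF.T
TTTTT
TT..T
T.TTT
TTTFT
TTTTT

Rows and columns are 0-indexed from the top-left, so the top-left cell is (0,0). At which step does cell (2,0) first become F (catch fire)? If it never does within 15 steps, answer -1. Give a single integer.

Step 1: cell (2,0)='T' (+6 fires, +2 burnt)
Step 2: cell (2,0)='T' (+8 fires, +6 burnt)
Step 3: cell (2,0)='T' (+6 fires, +8 burnt)
Step 4: cell (2,0)='F' (+4 fires, +6 burnt)
  -> target ignites at step 4
Step 5: cell (2,0)='.' (+0 fires, +4 burnt)
  fire out at step 5

4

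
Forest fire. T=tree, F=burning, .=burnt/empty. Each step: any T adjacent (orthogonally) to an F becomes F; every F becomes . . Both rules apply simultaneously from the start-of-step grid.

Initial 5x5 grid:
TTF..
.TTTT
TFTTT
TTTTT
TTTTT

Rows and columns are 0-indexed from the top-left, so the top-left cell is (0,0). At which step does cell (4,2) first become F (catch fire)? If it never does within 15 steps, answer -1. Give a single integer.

Step 1: cell (4,2)='T' (+6 fires, +2 burnt)
Step 2: cell (4,2)='T' (+6 fires, +6 burnt)
Step 3: cell (4,2)='F' (+5 fires, +6 burnt)
  -> target ignites at step 3
Step 4: cell (4,2)='.' (+2 fires, +5 burnt)
Step 5: cell (4,2)='.' (+1 fires, +2 burnt)
Step 6: cell (4,2)='.' (+0 fires, +1 burnt)
  fire out at step 6

3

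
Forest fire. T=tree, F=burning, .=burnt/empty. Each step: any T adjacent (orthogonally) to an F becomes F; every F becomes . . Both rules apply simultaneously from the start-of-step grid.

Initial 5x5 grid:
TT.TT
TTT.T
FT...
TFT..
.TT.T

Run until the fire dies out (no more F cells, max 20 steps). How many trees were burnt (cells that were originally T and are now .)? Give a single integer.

Step 1: +5 fires, +2 burnt (F count now 5)
Step 2: +3 fires, +5 burnt (F count now 3)
Step 3: +2 fires, +3 burnt (F count now 2)
Step 4: +0 fires, +2 burnt (F count now 0)
Fire out after step 4
Initially T: 14, now '.': 21
Total burnt (originally-T cells now '.'): 10

Answer: 10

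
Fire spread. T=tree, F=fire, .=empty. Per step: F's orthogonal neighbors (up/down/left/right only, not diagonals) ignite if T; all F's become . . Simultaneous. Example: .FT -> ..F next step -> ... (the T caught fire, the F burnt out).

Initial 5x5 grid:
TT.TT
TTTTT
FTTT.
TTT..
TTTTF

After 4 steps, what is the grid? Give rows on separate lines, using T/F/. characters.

Step 1: 4 trees catch fire, 2 burn out
  TT.TT
  FTTTT
  .FTT.
  FTT..
  TTTF.
Step 2: 6 trees catch fire, 4 burn out
  FT.TT
  .FTTT
  ..FT.
  .FT..
  FTF..
Step 3: 5 trees catch fire, 6 burn out
  .F.TT
  ..FTT
  ...F.
  ..F..
  .F...
Step 4: 1 trees catch fire, 5 burn out
  ...TT
  ...FT
  .....
  .....
  .....

...TT
...FT
.....
.....
.....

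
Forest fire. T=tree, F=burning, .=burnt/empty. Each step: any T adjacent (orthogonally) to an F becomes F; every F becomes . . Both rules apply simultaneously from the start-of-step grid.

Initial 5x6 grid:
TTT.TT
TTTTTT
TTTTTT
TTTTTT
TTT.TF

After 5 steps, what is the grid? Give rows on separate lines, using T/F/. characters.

Step 1: 2 trees catch fire, 1 burn out
  TTT.TT
  TTTTTT
  TTTTTT
  TTTTTF
  TTT.F.
Step 2: 2 trees catch fire, 2 burn out
  TTT.TT
  TTTTTT
  TTTTTF
  TTTTF.
  TTT...
Step 3: 3 trees catch fire, 2 burn out
  TTT.TT
  TTTTTF
  TTTTF.
  TTTF..
  TTT...
Step 4: 4 trees catch fire, 3 burn out
  TTT.TF
  TTTTF.
  TTTF..
  TTF...
  TTT...
Step 5: 5 trees catch fire, 4 burn out
  TTT.F.
  TTTF..
  TTF...
  TF....
  TTF...

TTT.F.
TTTF..
TTF...
TF....
TTF...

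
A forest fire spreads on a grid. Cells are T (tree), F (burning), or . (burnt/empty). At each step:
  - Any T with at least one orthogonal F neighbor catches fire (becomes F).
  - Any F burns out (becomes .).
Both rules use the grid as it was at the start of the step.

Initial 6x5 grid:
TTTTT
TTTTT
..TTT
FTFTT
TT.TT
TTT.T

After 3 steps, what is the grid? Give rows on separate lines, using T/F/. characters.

Step 1: 4 trees catch fire, 2 burn out
  TTTTT
  TTTTT
  ..FTT
  .F.FT
  FT.TT
  TTT.T
Step 2: 6 trees catch fire, 4 burn out
  TTTTT
  TTFTT
  ...FT
  ....F
  .F.FT
  FTT.T
Step 3: 6 trees catch fire, 6 burn out
  TTFTT
  TF.FT
  ....F
  .....
  ....F
  .FT.T

TTFTT
TF.FT
....F
.....
....F
.FT.T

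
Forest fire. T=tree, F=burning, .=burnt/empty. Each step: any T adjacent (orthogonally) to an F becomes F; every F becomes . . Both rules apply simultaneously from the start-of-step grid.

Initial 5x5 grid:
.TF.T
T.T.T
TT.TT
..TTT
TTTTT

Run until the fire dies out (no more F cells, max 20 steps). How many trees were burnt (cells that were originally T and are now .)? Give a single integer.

Answer: 2

Derivation:
Step 1: +2 fires, +1 burnt (F count now 2)
Step 2: +0 fires, +2 burnt (F count now 0)
Fire out after step 2
Initially T: 17, now '.': 10
Total burnt (originally-T cells now '.'): 2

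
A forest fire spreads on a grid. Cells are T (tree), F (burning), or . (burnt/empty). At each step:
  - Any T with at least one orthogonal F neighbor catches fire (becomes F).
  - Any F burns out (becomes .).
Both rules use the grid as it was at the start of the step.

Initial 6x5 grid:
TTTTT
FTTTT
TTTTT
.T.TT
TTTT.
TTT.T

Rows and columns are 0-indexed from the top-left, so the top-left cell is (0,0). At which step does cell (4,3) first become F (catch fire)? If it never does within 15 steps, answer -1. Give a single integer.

Step 1: cell (4,3)='T' (+3 fires, +1 burnt)
Step 2: cell (4,3)='T' (+3 fires, +3 burnt)
Step 3: cell (4,3)='T' (+4 fires, +3 burnt)
Step 4: cell (4,3)='T' (+4 fires, +4 burnt)
Step 5: cell (4,3)='T' (+6 fires, +4 burnt)
Step 6: cell (4,3)='F' (+4 fires, +6 burnt)
  -> target ignites at step 6
Step 7: cell (4,3)='.' (+0 fires, +4 burnt)
  fire out at step 7

6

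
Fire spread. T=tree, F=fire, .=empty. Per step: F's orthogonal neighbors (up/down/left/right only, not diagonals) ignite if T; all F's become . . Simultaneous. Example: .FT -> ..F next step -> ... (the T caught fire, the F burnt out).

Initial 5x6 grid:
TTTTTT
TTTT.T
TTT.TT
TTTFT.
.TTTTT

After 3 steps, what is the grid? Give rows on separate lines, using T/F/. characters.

Step 1: 3 trees catch fire, 1 burn out
  TTTTTT
  TTTT.T
  TTT.TT
  TTF.F.
  .TTFTT
Step 2: 5 trees catch fire, 3 burn out
  TTTTTT
  TTTT.T
  TTF.FT
  TF....
  .TF.FT
Step 3: 6 trees catch fire, 5 burn out
  TTTTTT
  TTFT.T
  TF...F
  F.....
  .F...F

TTTTTT
TTFT.T
TF...F
F.....
.F...F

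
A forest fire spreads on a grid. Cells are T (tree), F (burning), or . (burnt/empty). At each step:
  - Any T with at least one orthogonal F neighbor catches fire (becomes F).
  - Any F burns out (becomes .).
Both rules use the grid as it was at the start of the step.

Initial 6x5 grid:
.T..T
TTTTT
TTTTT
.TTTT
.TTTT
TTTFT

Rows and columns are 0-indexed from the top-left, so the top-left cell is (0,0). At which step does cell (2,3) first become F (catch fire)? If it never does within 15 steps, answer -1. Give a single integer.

Step 1: cell (2,3)='T' (+3 fires, +1 burnt)
Step 2: cell (2,3)='T' (+4 fires, +3 burnt)
Step 3: cell (2,3)='F' (+5 fires, +4 burnt)
  -> target ignites at step 3
Step 4: cell (2,3)='.' (+4 fires, +5 burnt)
Step 5: cell (2,3)='.' (+3 fires, +4 burnt)
Step 6: cell (2,3)='.' (+3 fires, +3 burnt)
Step 7: cell (2,3)='.' (+2 fires, +3 burnt)
Step 8: cell (2,3)='.' (+0 fires, +2 burnt)
  fire out at step 8

3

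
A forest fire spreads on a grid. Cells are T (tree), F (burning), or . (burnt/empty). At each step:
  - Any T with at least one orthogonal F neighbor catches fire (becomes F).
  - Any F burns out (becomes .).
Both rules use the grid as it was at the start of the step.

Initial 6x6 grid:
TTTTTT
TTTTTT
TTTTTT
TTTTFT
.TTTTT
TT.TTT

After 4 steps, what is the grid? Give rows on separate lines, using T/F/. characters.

Step 1: 4 trees catch fire, 1 burn out
  TTTTTT
  TTTTTT
  TTTTFT
  TTTF.F
  .TTTFT
  TT.TTT
Step 2: 7 trees catch fire, 4 burn out
  TTTTTT
  TTTTFT
  TTTF.F
  TTF...
  .TTF.F
  TT.TFT
Step 3: 8 trees catch fire, 7 burn out
  TTTTFT
  TTTF.F
  TTF...
  TF....
  .TF...
  TT.F.F
Step 4: 6 trees catch fire, 8 burn out
  TTTF.F
  TTF...
  TF....
  F.....
  .F....
  TT....

TTTF.F
TTF...
TF....
F.....
.F....
TT....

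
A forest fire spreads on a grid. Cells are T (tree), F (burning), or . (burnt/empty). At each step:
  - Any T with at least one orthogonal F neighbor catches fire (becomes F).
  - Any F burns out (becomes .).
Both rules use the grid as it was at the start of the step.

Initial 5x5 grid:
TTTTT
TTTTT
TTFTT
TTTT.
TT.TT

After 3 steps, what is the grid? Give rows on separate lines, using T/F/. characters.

Step 1: 4 trees catch fire, 1 burn out
  TTTTT
  TTFTT
  TF.FT
  TTFT.
  TT.TT
Step 2: 7 trees catch fire, 4 burn out
  TTFTT
  TF.FT
  F...F
  TF.F.
  TT.TT
Step 3: 7 trees catch fire, 7 burn out
  TF.FT
  F...F
  .....
  F....
  TF.FT

TF.FT
F...F
.....
F....
TF.FT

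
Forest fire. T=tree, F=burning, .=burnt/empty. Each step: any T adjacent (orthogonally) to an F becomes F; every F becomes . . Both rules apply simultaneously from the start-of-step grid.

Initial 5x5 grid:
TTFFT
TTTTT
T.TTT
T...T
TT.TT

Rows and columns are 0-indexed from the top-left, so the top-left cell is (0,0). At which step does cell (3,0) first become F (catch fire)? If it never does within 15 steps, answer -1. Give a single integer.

Step 1: cell (3,0)='T' (+4 fires, +2 burnt)
Step 2: cell (3,0)='T' (+5 fires, +4 burnt)
Step 3: cell (3,0)='T' (+2 fires, +5 burnt)
Step 4: cell (3,0)='T' (+2 fires, +2 burnt)
Step 5: cell (3,0)='F' (+2 fires, +2 burnt)
  -> target ignites at step 5
Step 6: cell (3,0)='.' (+2 fires, +2 burnt)
Step 7: cell (3,0)='.' (+1 fires, +2 burnt)
Step 8: cell (3,0)='.' (+0 fires, +1 burnt)
  fire out at step 8

5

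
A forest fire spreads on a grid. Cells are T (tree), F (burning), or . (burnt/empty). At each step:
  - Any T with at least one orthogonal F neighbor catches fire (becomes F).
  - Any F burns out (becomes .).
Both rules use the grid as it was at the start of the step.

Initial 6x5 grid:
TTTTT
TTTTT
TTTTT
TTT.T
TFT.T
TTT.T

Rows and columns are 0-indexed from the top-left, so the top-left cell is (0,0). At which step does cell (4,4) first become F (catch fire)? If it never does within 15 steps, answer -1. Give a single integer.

Step 1: cell (4,4)='T' (+4 fires, +1 burnt)
Step 2: cell (4,4)='T' (+5 fires, +4 burnt)
Step 3: cell (4,4)='T' (+3 fires, +5 burnt)
Step 4: cell (4,4)='T' (+4 fires, +3 burnt)
Step 5: cell (4,4)='T' (+4 fires, +4 burnt)
Step 6: cell (4,4)='T' (+3 fires, +4 burnt)
Step 7: cell (4,4)='F' (+2 fires, +3 burnt)
  -> target ignites at step 7
Step 8: cell (4,4)='.' (+1 fires, +2 burnt)
Step 9: cell (4,4)='.' (+0 fires, +1 burnt)
  fire out at step 9

7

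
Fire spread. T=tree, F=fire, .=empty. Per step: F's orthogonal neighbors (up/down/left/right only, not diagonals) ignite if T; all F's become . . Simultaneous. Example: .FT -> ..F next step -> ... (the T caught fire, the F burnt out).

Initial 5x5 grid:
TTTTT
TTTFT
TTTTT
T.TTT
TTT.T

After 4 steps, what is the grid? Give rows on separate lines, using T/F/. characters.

Step 1: 4 trees catch fire, 1 burn out
  TTTFT
  TTF.F
  TTTFT
  T.TTT
  TTT.T
Step 2: 6 trees catch fire, 4 burn out
  TTF.F
  TF...
  TTF.F
  T.TFT
  TTT.T
Step 3: 5 trees catch fire, 6 burn out
  TF...
  F....
  TF...
  T.F.F
  TTT.T
Step 4: 4 trees catch fire, 5 burn out
  F....
  .....
  F....
  T....
  TTF.F

F....
.....
F....
T....
TTF.F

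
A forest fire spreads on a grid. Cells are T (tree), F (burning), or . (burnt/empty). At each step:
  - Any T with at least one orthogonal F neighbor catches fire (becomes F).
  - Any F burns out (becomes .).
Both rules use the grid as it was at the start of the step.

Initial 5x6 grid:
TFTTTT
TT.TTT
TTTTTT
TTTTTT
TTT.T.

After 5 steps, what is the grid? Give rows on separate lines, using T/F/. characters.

Step 1: 3 trees catch fire, 1 burn out
  F.FTTT
  TF.TTT
  TTTTTT
  TTTTTT
  TTT.T.
Step 2: 3 trees catch fire, 3 burn out
  ...FTT
  F..TTT
  TFTTTT
  TTTTTT
  TTT.T.
Step 3: 5 trees catch fire, 3 burn out
  ....FT
  ...FTT
  F.FTTT
  TFTTTT
  TTT.T.
Step 4: 6 trees catch fire, 5 burn out
  .....F
  ....FT
  ...FTT
  F.FTTT
  TFT.T.
Step 5: 5 trees catch fire, 6 burn out
  ......
  .....F
  ....FT
  ...FTT
  F.F.T.

......
.....F
....FT
...FTT
F.F.T.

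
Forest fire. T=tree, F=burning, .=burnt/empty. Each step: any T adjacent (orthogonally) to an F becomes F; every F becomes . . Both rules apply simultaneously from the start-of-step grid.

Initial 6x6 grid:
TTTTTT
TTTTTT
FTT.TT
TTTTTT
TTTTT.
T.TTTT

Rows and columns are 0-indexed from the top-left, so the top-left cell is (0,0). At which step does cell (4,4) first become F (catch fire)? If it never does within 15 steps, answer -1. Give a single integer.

Step 1: cell (4,4)='T' (+3 fires, +1 burnt)
Step 2: cell (4,4)='T' (+5 fires, +3 burnt)
Step 3: cell (4,4)='T' (+5 fires, +5 burnt)
Step 4: cell (4,4)='T' (+4 fires, +5 burnt)
Step 5: cell (4,4)='T' (+5 fires, +4 burnt)
Step 6: cell (4,4)='F' (+6 fires, +5 burnt)
  -> target ignites at step 6
Step 7: cell (4,4)='.' (+3 fires, +6 burnt)
Step 8: cell (4,4)='.' (+1 fires, +3 burnt)
Step 9: cell (4,4)='.' (+0 fires, +1 burnt)
  fire out at step 9

6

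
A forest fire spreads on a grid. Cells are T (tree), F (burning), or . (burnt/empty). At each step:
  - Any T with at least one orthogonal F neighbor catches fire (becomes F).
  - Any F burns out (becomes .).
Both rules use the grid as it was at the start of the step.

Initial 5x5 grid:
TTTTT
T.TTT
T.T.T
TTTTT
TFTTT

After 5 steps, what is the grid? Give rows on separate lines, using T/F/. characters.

Step 1: 3 trees catch fire, 1 burn out
  TTTTT
  T.TTT
  T.T.T
  TFTTT
  F.FTT
Step 2: 3 trees catch fire, 3 burn out
  TTTTT
  T.TTT
  T.T.T
  F.FTT
  ...FT
Step 3: 4 trees catch fire, 3 burn out
  TTTTT
  T.TTT
  F.F.T
  ...FT
  ....F
Step 4: 3 trees catch fire, 4 burn out
  TTTTT
  F.FTT
  ....T
  ....F
  .....
Step 5: 4 trees catch fire, 3 burn out
  FTFTT
  ...FT
  ....F
  .....
  .....

FTFTT
...FT
....F
.....
.....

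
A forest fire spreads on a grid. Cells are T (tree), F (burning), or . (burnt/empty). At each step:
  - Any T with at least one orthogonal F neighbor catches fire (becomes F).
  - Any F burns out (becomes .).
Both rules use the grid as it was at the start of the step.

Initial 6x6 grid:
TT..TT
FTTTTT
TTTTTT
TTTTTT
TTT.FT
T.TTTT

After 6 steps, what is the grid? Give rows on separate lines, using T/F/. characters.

Step 1: 6 trees catch fire, 2 burn out
  FT..TT
  .FTTTT
  FTTTTT
  TTTTFT
  TTT..F
  T.TTFT
Step 2: 9 trees catch fire, 6 burn out
  .F..TT
  ..FTTT
  .FTTFT
  FTTF.F
  TTT...
  T.TF.F
Step 3: 9 trees catch fire, 9 burn out
  ....TT
  ...FFT
  ..FF.F
  .FF...
  FTT...
  T.F...
Step 4: 5 trees catch fire, 9 burn out
  ....FT
  .....F
  ......
  ......
  .FF...
  F.....
Step 5: 1 trees catch fire, 5 burn out
  .....F
  ......
  ......
  ......
  ......
  ......
Step 6: 0 trees catch fire, 1 burn out
  ......
  ......
  ......
  ......
  ......
  ......

......
......
......
......
......
......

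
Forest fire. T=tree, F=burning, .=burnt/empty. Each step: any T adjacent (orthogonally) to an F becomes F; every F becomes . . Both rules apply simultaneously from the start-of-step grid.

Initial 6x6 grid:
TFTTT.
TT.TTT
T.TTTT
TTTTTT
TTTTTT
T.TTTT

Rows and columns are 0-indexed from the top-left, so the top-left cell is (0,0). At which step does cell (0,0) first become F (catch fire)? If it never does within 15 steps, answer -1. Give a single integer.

Step 1: cell (0,0)='F' (+3 fires, +1 burnt)
  -> target ignites at step 1
Step 2: cell (0,0)='.' (+2 fires, +3 burnt)
Step 3: cell (0,0)='.' (+3 fires, +2 burnt)
Step 4: cell (0,0)='.' (+3 fires, +3 burnt)
Step 5: cell (0,0)='.' (+6 fires, +3 burnt)
Step 6: cell (0,0)='.' (+6 fires, +6 burnt)
Step 7: cell (0,0)='.' (+4 fires, +6 burnt)
Step 8: cell (0,0)='.' (+3 fires, +4 burnt)
Step 9: cell (0,0)='.' (+1 fires, +3 burnt)
Step 10: cell (0,0)='.' (+0 fires, +1 burnt)
  fire out at step 10

1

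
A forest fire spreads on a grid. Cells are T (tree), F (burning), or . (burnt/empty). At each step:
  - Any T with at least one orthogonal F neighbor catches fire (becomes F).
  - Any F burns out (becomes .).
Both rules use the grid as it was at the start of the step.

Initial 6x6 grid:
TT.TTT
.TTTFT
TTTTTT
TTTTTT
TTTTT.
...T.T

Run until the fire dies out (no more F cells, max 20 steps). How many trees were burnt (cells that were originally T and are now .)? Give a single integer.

Step 1: +4 fires, +1 burnt (F count now 4)
Step 2: +6 fires, +4 burnt (F count now 6)
Step 3: +5 fires, +6 burnt (F count now 5)
Step 4: +4 fires, +5 burnt (F count now 4)
Step 5: +5 fires, +4 burnt (F count now 5)
Step 6: +2 fires, +5 burnt (F count now 2)
Step 7: +1 fires, +2 burnt (F count now 1)
Step 8: +0 fires, +1 burnt (F count now 0)
Fire out after step 8
Initially T: 28, now '.': 35
Total burnt (originally-T cells now '.'): 27

Answer: 27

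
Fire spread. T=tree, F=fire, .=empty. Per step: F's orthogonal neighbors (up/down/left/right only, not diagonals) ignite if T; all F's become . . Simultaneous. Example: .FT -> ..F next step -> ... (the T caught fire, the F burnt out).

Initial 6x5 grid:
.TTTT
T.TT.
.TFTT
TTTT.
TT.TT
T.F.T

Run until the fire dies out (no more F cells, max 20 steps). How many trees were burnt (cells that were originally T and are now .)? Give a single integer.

Step 1: +4 fires, +2 burnt (F count now 4)
Step 2: +5 fires, +4 burnt (F count now 5)
Step 3: +5 fires, +5 burnt (F count now 5)
Step 4: +3 fires, +5 burnt (F count now 3)
Step 5: +2 fires, +3 burnt (F count now 2)
Step 6: +0 fires, +2 burnt (F count now 0)
Fire out after step 6
Initially T: 20, now '.': 29
Total burnt (originally-T cells now '.'): 19

Answer: 19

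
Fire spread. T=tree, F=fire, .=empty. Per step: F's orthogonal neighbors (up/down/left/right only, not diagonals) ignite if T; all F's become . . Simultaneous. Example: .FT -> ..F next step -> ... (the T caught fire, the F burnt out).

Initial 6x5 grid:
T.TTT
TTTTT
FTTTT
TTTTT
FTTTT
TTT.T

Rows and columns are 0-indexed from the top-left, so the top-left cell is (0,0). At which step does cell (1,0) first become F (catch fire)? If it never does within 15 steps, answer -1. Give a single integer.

Step 1: cell (1,0)='F' (+5 fires, +2 burnt)
  -> target ignites at step 1
Step 2: cell (1,0)='.' (+6 fires, +5 burnt)
Step 3: cell (1,0)='.' (+5 fires, +6 burnt)
Step 4: cell (1,0)='.' (+5 fires, +5 burnt)
Step 5: cell (1,0)='.' (+4 fires, +5 burnt)
Step 6: cell (1,0)='.' (+1 fires, +4 burnt)
Step 7: cell (1,0)='.' (+0 fires, +1 burnt)
  fire out at step 7

1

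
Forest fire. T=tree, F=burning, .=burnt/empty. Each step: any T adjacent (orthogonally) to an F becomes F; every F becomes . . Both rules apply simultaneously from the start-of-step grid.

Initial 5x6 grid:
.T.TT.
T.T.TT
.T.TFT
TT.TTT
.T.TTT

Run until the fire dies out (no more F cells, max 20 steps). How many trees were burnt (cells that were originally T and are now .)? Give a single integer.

Answer: 12

Derivation:
Step 1: +4 fires, +1 burnt (F count now 4)
Step 2: +5 fires, +4 burnt (F count now 5)
Step 3: +3 fires, +5 burnt (F count now 3)
Step 4: +0 fires, +3 burnt (F count now 0)
Fire out after step 4
Initially T: 19, now '.': 23
Total burnt (originally-T cells now '.'): 12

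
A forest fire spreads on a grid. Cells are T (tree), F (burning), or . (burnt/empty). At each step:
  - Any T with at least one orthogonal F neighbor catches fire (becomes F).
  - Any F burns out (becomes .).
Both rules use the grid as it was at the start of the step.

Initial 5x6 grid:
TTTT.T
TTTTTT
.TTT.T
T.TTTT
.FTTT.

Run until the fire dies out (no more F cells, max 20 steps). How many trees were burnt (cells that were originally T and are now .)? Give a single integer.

Answer: 22

Derivation:
Step 1: +1 fires, +1 burnt (F count now 1)
Step 2: +2 fires, +1 burnt (F count now 2)
Step 3: +3 fires, +2 burnt (F count now 3)
Step 4: +4 fires, +3 burnt (F count now 4)
Step 5: +4 fires, +4 burnt (F count now 4)
Step 6: +5 fires, +4 burnt (F count now 5)
Step 7: +2 fires, +5 burnt (F count now 2)
Step 8: +1 fires, +2 burnt (F count now 1)
Step 9: +0 fires, +1 burnt (F count now 0)
Fire out after step 9
Initially T: 23, now '.': 29
Total burnt (originally-T cells now '.'): 22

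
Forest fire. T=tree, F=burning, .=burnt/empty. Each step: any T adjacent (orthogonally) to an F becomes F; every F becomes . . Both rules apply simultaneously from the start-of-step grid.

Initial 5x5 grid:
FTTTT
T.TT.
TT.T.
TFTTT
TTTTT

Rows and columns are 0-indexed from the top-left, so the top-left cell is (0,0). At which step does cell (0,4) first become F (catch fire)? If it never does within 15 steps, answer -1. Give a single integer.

Step 1: cell (0,4)='T' (+6 fires, +2 burnt)
Step 2: cell (0,4)='T' (+5 fires, +6 burnt)
Step 3: cell (0,4)='T' (+5 fires, +5 burnt)
Step 4: cell (0,4)='F' (+3 fires, +5 burnt)
  -> target ignites at step 4
Step 5: cell (0,4)='.' (+0 fires, +3 burnt)
  fire out at step 5

4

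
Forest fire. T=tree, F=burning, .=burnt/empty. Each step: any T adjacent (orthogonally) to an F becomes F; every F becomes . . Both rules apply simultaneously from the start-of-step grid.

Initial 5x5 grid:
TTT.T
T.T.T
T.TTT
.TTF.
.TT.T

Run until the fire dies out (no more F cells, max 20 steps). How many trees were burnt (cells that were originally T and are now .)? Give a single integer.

Step 1: +2 fires, +1 burnt (F count now 2)
Step 2: +4 fires, +2 burnt (F count now 4)
Step 3: +3 fires, +4 burnt (F count now 3)
Step 4: +2 fires, +3 burnt (F count now 2)
Step 5: +1 fires, +2 burnt (F count now 1)
Step 6: +1 fires, +1 burnt (F count now 1)
Step 7: +1 fires, +1 burnt (F count now 1)
Step 8: +1 fires, +1 burnt (F count now 1)
Step 9: +0 fires, +1 burnt (F count now 0)
Fire out after step 9
Initially T: 16, now '.': 24
Total burnt (originally-T cells now '.'): 15

Answer: 15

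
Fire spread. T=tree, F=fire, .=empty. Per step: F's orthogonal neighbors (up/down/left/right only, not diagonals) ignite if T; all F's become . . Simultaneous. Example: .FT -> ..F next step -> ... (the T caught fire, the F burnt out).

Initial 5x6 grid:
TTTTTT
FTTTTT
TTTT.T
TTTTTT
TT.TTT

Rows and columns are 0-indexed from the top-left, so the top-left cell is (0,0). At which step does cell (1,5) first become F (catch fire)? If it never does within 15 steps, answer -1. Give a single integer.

Step 1: cell (1,5)='T' (+3 fires, +1 burnt)
Step 2: cell (1,5)='T' (+4 fires, +3 burnt)
Step 3: cell (1,5)='T' (+5 fires, +4 burnt)
Step 4: cell (1,5)='T' (+5 fires, +5 burnt)
Step 5: cell (1,5)='F' (+3 fires, +5 burnt)
  -> target ignites at step 5
Step 6: cell (1,5)='.' (+4 fires, +3 burnt)
Step 7: cell (1,5)='.' (+2 fires, +4 burnt)
Step 8: cell (1,5)='.' (+1 fires, +2 burnt)
Step 9: cell (1,5)='.' (+0 fires, +1 burnt)
  fire out at step 9

5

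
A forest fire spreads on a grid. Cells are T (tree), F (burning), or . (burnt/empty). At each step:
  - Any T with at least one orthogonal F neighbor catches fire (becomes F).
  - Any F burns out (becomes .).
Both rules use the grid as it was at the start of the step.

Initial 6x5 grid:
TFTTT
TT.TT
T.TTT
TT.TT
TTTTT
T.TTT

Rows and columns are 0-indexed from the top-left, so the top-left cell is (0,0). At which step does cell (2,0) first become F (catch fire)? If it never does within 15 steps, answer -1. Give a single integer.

Step 1: cell (2,0)='T' (+3 fires, +1 burnt)
Step 2: cell (2,0)='T' (+2 fires, +3 burnt)
Step 3: cell (2,0)='F' (+3 fires, +2 burnt)
  -> target ignites at step 3
Step 4: cell (2,0)='.' (+3 fires, +3 burnt)
Step 5: cell (2,0)='.' (+5 fires, +3 burnt)
Step 6: cell (2,0)='.' (+4 fires, +5 burnt)
Step 7: cell (2,0)='.' (+3 fires, +4 burnt)
Step 8: cell (2,0)='.' (+2 fires, +3 burnt)
Step 9: cell (2,0)='.' (+0 fires, +2 burnt)
  fire out at step 9

3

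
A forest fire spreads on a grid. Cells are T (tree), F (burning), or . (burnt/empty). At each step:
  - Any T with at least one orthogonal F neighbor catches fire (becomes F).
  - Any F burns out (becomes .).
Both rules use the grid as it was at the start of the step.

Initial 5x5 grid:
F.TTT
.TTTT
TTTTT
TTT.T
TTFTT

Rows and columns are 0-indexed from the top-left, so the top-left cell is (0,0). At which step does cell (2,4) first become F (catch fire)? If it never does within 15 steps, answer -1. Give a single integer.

Step 1: cell (2,4)='T' (+3 fires, +2 burnt)
Step 2: cell (2,4)='T' (+4 fires, +3 burnt)
Step 3: cell (2,4)='T' (+5 fires, +4 burnt)
Step 4: cell (2,4)='F' (+5 fires, +5 burnt)
  -> target ignites at step 4
Step 5: cell (2,4)='.' (+2 fires, +5 burnt)
Step 6: cell (2,4)='.' (+1 fires, +2 burnt)
Step 7: cell (2,4)='.' (+0 fires, +1 burnt)
  fire out at step 7

4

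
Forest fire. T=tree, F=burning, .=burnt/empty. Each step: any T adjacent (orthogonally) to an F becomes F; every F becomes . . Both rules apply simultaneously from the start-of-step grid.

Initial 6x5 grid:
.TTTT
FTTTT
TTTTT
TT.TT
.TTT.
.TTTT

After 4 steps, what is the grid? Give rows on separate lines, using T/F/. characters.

Step 1: 2 trees catch fire, 1 burn out
  .TTTT
  .FTTT
  FTTTT
  TT.TT
  .TTT.
  .TTTT
Step 2: 4 trees catch fire, 2 burn out
  .FTTT
  ..FTT
  .FTTT
  FT.TT
  .TTT.
  .TTTT
Step 3: 4 trees catch fire, 4 burn out
  ..FTT
  ...FT
  ..FTT
  .F.TT
  .TTT.
  .TTTT
Step 4: 4 trees catch fire, 4 burn out
  ...FT
  ....F
  ...FT
  ...TT
  .FTT.
  .TTTT

...FT
....F
...FT
...TT
.FTT.
.TTTT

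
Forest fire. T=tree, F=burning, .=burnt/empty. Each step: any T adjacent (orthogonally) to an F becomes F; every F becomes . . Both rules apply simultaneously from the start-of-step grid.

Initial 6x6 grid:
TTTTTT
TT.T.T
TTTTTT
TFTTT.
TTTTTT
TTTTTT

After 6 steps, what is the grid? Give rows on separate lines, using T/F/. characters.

Step 1: 4 trees catch fire, 1 burn out
  TTTTTT
  TT.T.T
  TFTTTT
  F.FTT.
  TFTTTT
  TTTTTT
Step 2: 7 trees catch fire, 4 burn out
  TTTTTT
  TF.T.T
  F.FTTT
  ...FT.
  F.FTTT
  TFTTTT
Step 3: 7 trees catch fire, 7 burn out
  TFTTTT
  F..T.T
  ...FTT
  ....F.
  ...FTT
  F.FTTT
Step 4: 6 trees catch fire, 7 burn out
  F.FTTT
  ...F.T
  ....FT
  ......
  ....FT
  ...FTT
Step 5: 4 trees catch fire, 6 burn out
  ...FTT
  .....T
  .....F
  ......
  .....F
  ....FT
Step 6: 3 trees catch fire, 4 burn out
  ....FT
  .....F
  ......
  ......
  ......
  .....F

....FT
.....F
......
......
......
.....F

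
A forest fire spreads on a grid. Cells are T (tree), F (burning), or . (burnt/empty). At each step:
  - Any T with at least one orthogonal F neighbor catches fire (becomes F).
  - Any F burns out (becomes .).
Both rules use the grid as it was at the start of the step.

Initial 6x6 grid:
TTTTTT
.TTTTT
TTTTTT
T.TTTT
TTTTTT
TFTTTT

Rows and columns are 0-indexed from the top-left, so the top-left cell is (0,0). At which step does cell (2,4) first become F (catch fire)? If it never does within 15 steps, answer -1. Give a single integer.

Step 1: cell (2,4)='T' (+3 fires, +1 burnt)
Step 2: cell (2,4)='T' (+3 fires, +3 burnt)
Step 3: cell (2,4)='T' (+4 fires, +3 burnt)
Step 4: cell (2,4)='T' (+5 fires, +4 burnt)
Step 5: cell (2,4)='T' (+5 fires, +5 burnt)
Step 6: cell (2,4)='F' (+5 fires, +5 burnt)
  -> target ignites at step 6
Step 7: cell (2,4)='.' (+4 fires, +5 burnt)
Step 8: cell (2,4)='.' (+3 fires, +4 burnt)
Step 9: cell (2,4)='.' (+1 fires, +3 burnt)
Step 10: cell (2,4)='.' (+0 fires, +1 burnt)
  fire out at step 10

6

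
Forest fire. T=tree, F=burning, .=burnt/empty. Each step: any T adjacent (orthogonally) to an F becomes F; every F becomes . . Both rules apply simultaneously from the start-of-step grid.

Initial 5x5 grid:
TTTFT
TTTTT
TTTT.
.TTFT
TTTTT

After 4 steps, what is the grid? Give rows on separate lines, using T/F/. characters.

Step 1: 7 trees catch fire, 2 burn out
  TTF.F
  TTTFT
  TTTF.
  .TF.F
  TTTFT
Step 2: 7 trees catch fire, 7 burn out
  TF...
  TTF.F
  TTF..
  .F...
  TTF.F
Step 3: 4 trees catch fire, 7 burn out
  F....
  TF...
  TF...
  .....
  TF...
Step 4: 3 trees catch fire, 4 burn out
  .....
  F....
  F....
  .....
  F....

.....
F....
F....
.....
F....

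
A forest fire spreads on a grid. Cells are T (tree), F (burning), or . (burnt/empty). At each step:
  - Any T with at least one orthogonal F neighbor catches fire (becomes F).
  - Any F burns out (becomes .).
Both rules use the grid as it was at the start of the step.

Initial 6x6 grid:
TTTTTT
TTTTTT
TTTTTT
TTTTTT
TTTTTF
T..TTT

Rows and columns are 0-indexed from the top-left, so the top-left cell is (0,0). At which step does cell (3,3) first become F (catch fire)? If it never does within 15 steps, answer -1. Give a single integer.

Step 1: cell (3,3)='T' (+3 fires, +1 burnt)
Step 2: cell (3,3)='T' (+4 fires, +3 burnt)
Step 3: cell (3,3)='F' (+5 fires, +4 burnt)
  -> target ignites at step 3
Step 4: cell (3,3)='.' (+5 fires, +5 burnt)
Step 5: cell (3,3)='.' (+5 fires, +5 burnt)
Step 6: cell (3,3)='.' (+5 fires, +5 burnt)
Step 7: cell (3,3)='.' (+3 fires, +5 burnt)
Step 8: cell (3,3)='.' (+2 fires, +3 burnt)
Step 9: cell (3,3)='.' (+1 fires, +2 burnt)
Step 10: cell (3,3)='.' (+0 fires, +1 burnt)
  fire out at step 10

3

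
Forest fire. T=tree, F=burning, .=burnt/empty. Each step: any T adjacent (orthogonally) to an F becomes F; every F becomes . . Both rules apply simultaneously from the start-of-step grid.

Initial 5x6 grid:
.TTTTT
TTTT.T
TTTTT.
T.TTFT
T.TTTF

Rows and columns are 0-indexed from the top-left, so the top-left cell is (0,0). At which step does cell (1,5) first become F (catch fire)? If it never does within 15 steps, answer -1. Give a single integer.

Step 1: cell (1,5)='T' (+4 fires, +2 burnt)
Step 2: cell (1,5)='T' (+3 fires, +4 burnt)
Step 3: cell (1,5)='T' (+3 fires, +3 burnt)
Step 4: cell (1,5)='T' (+3 fires, +3 burnt)
Step 5: cell (1,5)='T' (+4 fires, +3 burnt)
Step 6: cell (1,5)='T' (+4 fires, +4 burnt)
Step 7: cell (1,5)='F' (+2 fires, +4 burnt)
  -> target ignites at step 7
Step 8: cell (1,5)='.' (+0 fires, +2 burnt)
  fire out at step 8

7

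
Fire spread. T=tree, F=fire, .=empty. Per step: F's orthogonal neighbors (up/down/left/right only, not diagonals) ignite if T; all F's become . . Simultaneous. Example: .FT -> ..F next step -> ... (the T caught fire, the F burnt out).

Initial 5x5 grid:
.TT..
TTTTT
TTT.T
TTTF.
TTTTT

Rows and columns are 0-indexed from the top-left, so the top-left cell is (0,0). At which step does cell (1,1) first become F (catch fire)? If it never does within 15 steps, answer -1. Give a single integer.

Step 1: cell (1,1)='T' (+2 fires, +1 burnt)
Step 2: cell (1,1)='T' (+4 fires, +2 burnt)
Step 3: cell (1,1)='T' (+4 fires, +4 burnt)
Step 4: cell (1,1)='F' (+5 fires, +4 burnt)
  -> target ignites at step 4
Step 5: cell (1,1)='.' (+3 fires, +5 burnt)
Step 6: cell (1,1)='.' (+1 fires, +3 burnt)
Step 7: cell (1,1)='.' (+0 fires, +1 burnt)
  fire out at step 7

4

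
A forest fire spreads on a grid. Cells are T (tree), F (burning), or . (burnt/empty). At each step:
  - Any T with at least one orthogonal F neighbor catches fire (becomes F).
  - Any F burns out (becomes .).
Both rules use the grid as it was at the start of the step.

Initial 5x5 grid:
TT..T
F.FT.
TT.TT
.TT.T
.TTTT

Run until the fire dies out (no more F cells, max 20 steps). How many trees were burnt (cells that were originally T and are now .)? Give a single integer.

Answer: 14

Derivation:
Step 1: +3 fires, +2 burnt (F count now 3)
Step 2: +3 fires, +3 burnt (F count now 3)
Step 3: +2 fires, +3 burnt (F count now 2)
Step 4: +3 fires, +2 burnt (F count now 3)
Step 5: +2 fires, +3 burnt (F count now 2)
Step 6: +1 fires, +2 burnt (F count now 1)
Step 7: +0 fires, +1 burnt (F count now 0)
Fire out after step 7
Initially T: 15, now '.': 24
Total burnt (originally-T cells now '.'): 14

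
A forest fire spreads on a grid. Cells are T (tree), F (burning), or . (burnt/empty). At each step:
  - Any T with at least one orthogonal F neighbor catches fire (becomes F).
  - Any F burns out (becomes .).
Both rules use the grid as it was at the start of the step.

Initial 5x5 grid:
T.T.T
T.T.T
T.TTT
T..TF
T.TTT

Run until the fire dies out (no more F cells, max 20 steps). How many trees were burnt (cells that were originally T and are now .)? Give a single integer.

Answer: 11

Derivation:
Step 1: +3 fires, +1 burnt (F count now 3)
Step 2: +3 fires, +3 burnt (F count now 3)
Step 3: +3 fires, +3 burnt (F count now 3)
Step 4: +1 fires, +3 burnt (F count now 1)
Step 5: +1 fires, +1 burnt (F count now 1)
Step 6: +0 fires, +1 burnt (F count now 0)
Fire out after step 6
Initially T: 16, now '.': 20
Total burnt (originally-T cells now '.'): 11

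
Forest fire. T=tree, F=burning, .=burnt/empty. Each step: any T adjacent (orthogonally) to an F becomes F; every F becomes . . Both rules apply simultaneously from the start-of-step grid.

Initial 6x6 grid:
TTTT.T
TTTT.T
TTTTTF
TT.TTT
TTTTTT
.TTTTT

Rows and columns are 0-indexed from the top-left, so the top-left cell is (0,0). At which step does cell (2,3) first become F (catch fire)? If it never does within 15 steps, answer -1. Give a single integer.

Step 1: cell (2,3)='T' (+3 fires, +1 burnt)
Step 2: cell (2,3)='F' (+4 fires, +3 burnt)
  -> target ignites at step 2
Step 3: cell (2,3)='.' (+5 fires, +4 burnt)
Step 4: cell (2,3)='.' (+5 fires, +5 burnt)
Step 5: cell (2,3)='.' (+6 fires, +5 burnt)
Step 6: cell (2,3)='.' (+5 fires, +6 burnt)
Step 7: cell (2,3)='.' (+3 fires, +5 burnt)
Step 8: cell (2,3)='.' (+0 fires, +3 burnt)
  fire out at step 8

2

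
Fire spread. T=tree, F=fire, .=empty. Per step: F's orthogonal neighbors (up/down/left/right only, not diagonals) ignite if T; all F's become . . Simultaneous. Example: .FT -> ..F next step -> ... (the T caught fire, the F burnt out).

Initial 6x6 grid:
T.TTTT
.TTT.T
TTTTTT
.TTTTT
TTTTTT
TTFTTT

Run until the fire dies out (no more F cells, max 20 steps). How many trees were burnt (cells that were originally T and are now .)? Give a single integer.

Answer: 30

Derivation:
Step 1: +3 fires, +1 burnt (F count now 3)
Step 2: +5 fires, +3 burnt (F count now 5)
Step 3: +6 fires, +5 burnt (F count now 6)
Step 4: +5 fires, +6 burnt (F count now 5)
Step 5: +6 fires, +5 burnt (F count now 6)
Step 6: +2 fires, +6 burnt (F count now 2)
Step 7: +2 fires, +2 burnt (F count now 2)
Step 8: +1 fires, +2 burnt (F count now 1)
Step 9: +0 fires, +1 burnt (F count now 0)
Fire out after step 9
Initially T: 31, now '.': 35
Total burnt (originally-T cells now '.'): 30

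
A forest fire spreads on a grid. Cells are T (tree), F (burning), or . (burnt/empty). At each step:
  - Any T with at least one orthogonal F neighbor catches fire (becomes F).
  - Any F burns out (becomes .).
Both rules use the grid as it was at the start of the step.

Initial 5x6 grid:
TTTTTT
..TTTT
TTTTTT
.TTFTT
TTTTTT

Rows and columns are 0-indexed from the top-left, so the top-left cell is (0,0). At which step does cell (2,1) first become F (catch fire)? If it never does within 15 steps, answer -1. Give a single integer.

Step 1: cell (2,1)='T' (+4 fires, +1 burnt)
Step 2: cell (2,1)='T' (+7 fires, +4 burnt)
Step 3: cell (2,1)='F' (+7 fires, +7 burnt)
  -> target ignites at step 3
Step 4: cell (2,1)='.' (+5 fires, +7 burnt)
Step 5: cell (2,1)='.' (+2 fires, +5 burnt)
Step 6: cell (2,1)='.' (+1 fires, +2 burnt)
Step 7: cell (2,1)='.' (+0 fires, +1 burnt)
  fire out at step 7

3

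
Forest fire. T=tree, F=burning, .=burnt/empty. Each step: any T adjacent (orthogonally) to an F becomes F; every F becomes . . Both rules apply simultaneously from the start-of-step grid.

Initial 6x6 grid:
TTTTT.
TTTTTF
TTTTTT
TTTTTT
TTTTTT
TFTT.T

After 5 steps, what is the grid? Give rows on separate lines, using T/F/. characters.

Step 1: 5 trees catch fire, 2 burn out
  TTTTT.
  TTTTF.
  TTTTTF
  TTTTTT
  TFTTTT
  F.FT.T
Step 2: 8 trees catch fire, 5 burn out
  TTTTF.
  TTTF..
  TTTTF.
  TFTTTF
  F.FTTT
  ...F.T
Step 3: 9 trees catch fire, 8 burn out
  TTTF..
  TTF...
  TFTF..
  F.FTF.
  ...FTF
  .....T
Step 4: 7 trees catch fire, 9 burn out
  TTF...
  TF....
  F.F...
  ...F..
  ....F.
  .....F
Step 5: 2 trees catch fire, 7 burn out
  TF....
  F.....
  ......
  ......
  ......
  ......

TF....
F.....
......
......
......
......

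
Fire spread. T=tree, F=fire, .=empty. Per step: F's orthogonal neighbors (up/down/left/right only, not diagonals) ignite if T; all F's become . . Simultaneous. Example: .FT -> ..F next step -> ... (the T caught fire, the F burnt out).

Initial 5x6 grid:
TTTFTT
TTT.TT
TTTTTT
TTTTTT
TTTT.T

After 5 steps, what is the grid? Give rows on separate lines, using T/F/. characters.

Step 1: 2 trees catch fire, 1 burn out
  TTF.FT
  TTT.TT
  TTTTTT
  TTTTTT
  TTTT.T
Step 2: 4 trees catch fire, 2 burn out
  TF...F
  TTF.FT
  TTTTTT
  TTTTTT
  TTTT.T
Step 3: 5 trees catch fire, 4 burn out
  F.....
  TF...F
  TTFTFT
  TTTTTT
  TTTT.T
Step 4: 6 trees catch fire, 5 burn out
  ......
  F.....
  TF.F.F
  TTFTFT
  TTTT.T
Step 5: 5 trees catch fire, 6 burn out
  ......
  ......
  F.....
  TF.F.F
  TTFT.T

......
......
F.....
TF.F.F
TTFT.T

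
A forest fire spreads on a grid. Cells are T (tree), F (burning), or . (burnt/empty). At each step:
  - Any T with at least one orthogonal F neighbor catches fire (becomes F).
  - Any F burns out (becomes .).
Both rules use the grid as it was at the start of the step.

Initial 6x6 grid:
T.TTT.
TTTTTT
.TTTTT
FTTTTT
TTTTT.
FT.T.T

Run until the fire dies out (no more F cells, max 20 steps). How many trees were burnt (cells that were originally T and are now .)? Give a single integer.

Answer: 27

Derivation:
Step 1: +3 fires, +2 burnt (F count now 3)
Step 2: +3 fires, +3 burnt (F count now 3)
Step 3: +4 fires, +3 burnt (F count now 4)
Step 4: +5 fires, +4 burnt (F count now 5)
Step 5: +7 fires, +5 burnt (F count now 7)
Step 6: +3 fires, +7 burnt (F count now 3)
Step 7: +2 fires, +3 burnt (F count now 2)
Step 8: +0 fires, +2 burnt (F count now 0)
Fire out after step 8
Initially T: 28, now '.': 35
Total burnt (originally-T cells now '.'): 27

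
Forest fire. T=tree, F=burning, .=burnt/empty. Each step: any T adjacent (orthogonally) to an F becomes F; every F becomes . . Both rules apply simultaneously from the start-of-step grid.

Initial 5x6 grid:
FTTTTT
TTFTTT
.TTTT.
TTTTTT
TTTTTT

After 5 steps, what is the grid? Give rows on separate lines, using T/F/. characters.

Step 1: 6 trees catch fire, 2 burn out
  .FFTTT
  FF.FTT
  .TFTT.
  TTTTTT
  TTTTTT
Step 2: 5 trees catch fire, 6 burn out
  ...FTT
  ....FT
  .F.FT.
  TTFTTT
  TTTTTT
Step 3: 6 trees catch fire, 5 burn out
  ....FT
  .....F
  ....F.
  TF.FTT
  TTFTTT
Step 4: 5 trees catch fire, 6 burn out
  .....F
  ......
  ......
  F...FT
  TF.FTT
Step 5: 3 trees catch fire, 5 burn out
  ......
  ......
  ......
  .....F
  F...FT

......
......
......
.....F
F...FT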